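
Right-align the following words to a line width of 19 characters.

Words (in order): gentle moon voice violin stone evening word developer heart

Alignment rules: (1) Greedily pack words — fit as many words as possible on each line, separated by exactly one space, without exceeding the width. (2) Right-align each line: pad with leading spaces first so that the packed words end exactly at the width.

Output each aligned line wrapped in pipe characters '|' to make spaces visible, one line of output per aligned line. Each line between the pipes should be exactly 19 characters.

Line 1: ['gentle', 'moon', 'voice'] (min_width=17, slack=2)
Line 2: ['violin', 'stone'] (min_width=12, slack=7)
Line 3: ['evening', 'word'] (min_width=12, slack=7)
Line 4: ['developer', 'heart'] (min_width=15, slack=4)

Answer: |  gentle moon voice|
|       violin stone|
|       evening word|
|    developer heart|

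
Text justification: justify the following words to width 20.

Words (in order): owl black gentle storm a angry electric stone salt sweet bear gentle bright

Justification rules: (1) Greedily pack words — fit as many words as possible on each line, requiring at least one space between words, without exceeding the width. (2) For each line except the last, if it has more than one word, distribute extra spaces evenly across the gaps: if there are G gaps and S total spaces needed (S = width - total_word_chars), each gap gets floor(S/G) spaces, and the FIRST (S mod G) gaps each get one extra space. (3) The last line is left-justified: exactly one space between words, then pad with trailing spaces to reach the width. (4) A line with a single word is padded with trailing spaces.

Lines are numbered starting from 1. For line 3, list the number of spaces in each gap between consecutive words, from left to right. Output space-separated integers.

Line 1: ['owl', 'black', 'gentle'] (min_width=16, slack=4)
Line 2: ['storm', 'a', 'angry'] (min_width=13, slack=7)
Line 3: ['electric', 'stone', 'salt'] (min_width=19, slack=1)
Line 4: ['sweet', 'bear', 'gentle'] (min_width=17, slack=3)
Line 5: ['bright'] (min_width=6, slack=14)

Answer: 2 1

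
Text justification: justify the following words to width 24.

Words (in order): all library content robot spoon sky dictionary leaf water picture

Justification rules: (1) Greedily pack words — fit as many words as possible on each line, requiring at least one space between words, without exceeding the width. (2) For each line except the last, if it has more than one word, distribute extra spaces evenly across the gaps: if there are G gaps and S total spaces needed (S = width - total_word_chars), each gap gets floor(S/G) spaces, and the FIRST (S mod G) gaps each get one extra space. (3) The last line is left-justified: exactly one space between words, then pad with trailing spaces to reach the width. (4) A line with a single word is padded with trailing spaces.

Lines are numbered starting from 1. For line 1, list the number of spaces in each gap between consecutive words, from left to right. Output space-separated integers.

Answer: 4 3

Derivation:
Line 1: ['all', 'library', 'content'] (min_width=19, slack=5)
Line 2: ['robot', 'spoon', 'sky'] (min_width=15, slack=9)
Line 3: ['dictionary', 'leaf', 'water'] (min_width=21, slack=3)
Line 4: ['picture'] (min_width=7, slack=17)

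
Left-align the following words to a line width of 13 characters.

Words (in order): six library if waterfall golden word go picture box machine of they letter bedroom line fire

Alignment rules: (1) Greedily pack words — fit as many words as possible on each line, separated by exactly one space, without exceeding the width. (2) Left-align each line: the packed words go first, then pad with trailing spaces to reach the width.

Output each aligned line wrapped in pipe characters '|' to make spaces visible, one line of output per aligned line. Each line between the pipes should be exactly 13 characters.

Line 1: ['six', 'library'] (min_width=11, slack=2)
Line 2: ['if', 'waterfall'] (min_width=12, slack=1)
Line 3: ['golden', 'word'] (min_width=11, slack=2)
Line 4: ['go', 'picture'] (min_width=10, slack=3)
Line 5: ['box', 'machine'] (min_width=11, slack=2)
Line 6: ['of', 'they'] (min_width=7, slack=6)
Line 7: ['letter'] (min_width=6, slack=7)
Line 8: ['bedroom', 'line'] (min_width=12, slack=1)
Line 9: ['fire'] (min_width=4, slack=9)

Answer: |six library  |
|if waterfall |
|golden word  |
|go picture   |
|box machine  |
|of they      |
|letter       |
|bedroom line |
|fire         |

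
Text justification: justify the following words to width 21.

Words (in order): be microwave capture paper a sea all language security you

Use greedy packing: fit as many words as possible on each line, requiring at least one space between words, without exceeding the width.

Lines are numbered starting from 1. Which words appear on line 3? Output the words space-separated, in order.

Answer: language security you

Derivation:
Line 1: ['be', 'microwave', 'capture'] (min_width=20, slack=1)
Line 2: ['paper', 'a', 'sea', 'all'] (min_width=15, slack=6)
Line 3: ['language', 'security', 'you'] (min_width=21, slack=0)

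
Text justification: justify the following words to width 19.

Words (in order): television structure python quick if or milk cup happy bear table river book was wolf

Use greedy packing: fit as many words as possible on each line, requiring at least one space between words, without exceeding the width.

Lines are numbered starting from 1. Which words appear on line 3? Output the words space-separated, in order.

Line 1: ['television'] (min_width=10, slack=9)
Line 2: ['structure', 'python'] (min_width=16, slack=3)
Line 3: ['quick', 'if', 'or', 'milk'] (min_width=16, slack=3)
Line 4: ['cup', 'happy', 'bear'] (min_width=14, slack=5)
Line 5: ['table', 'river', 'book'] (min_width=16, slack=3)
Line 6: ['was', 'wolf'] (min_width=8, slack=11)

Answer: quick if or milk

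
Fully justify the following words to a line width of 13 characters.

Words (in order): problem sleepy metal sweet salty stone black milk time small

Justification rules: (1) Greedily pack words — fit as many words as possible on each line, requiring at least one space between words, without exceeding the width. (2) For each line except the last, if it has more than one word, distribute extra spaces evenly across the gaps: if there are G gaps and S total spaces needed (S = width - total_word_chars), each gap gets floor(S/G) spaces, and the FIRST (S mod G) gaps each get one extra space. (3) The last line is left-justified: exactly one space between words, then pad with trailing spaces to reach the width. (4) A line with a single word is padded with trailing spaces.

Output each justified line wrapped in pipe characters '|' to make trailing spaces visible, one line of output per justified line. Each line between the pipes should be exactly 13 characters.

Line 1: ['problem'] (min_width=7, slack=6)
Line 2: ['sleepy', 'metal'] (min_width=12, slack=1)
Line 3: ['sweet', 'salty'] (min_width=11, slack=2)
Line 4: ['stone', 'black'] (min_width=11, slack=2)
Line 5: ['milk', 'time'] (min_width=9, slack=4)
Line 6: ['small'] (min_width=5, slack=8)

Answer: |problem      |
|sleepy  metal|
|sweet   salty|
|stone   black|
|milk     time|
|small        |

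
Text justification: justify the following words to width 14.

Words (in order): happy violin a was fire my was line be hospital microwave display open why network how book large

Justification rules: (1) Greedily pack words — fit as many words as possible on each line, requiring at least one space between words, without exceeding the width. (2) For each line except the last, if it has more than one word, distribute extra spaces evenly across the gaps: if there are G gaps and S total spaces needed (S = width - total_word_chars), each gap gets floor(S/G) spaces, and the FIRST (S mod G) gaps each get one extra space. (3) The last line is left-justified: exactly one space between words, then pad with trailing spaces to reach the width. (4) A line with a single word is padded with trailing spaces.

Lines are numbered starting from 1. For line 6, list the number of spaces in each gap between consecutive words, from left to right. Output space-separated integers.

Answer: 3

Derivation:
Line 1: ['happy', 'violin', 'a'] (min_width=14, slack=0)
Line 2: ['was', 'fire', 'my'] (min_width=11, slack=3)
Line 3: ['was', 'line', 'be'] (min_width=11, slack=3)
Line 4: ['hospital'] (min_width=8, slack=6)
Line 5: ['microwave'] (min_width=9, slack=5)
Line 6: ['display', 'open'] (min_width=12, slack=2)
Line 7: ['why', 'network'] (min_width=11, slack=3)
Line 8: ['how', 'book', 'large'] (min_width=14, slack=0)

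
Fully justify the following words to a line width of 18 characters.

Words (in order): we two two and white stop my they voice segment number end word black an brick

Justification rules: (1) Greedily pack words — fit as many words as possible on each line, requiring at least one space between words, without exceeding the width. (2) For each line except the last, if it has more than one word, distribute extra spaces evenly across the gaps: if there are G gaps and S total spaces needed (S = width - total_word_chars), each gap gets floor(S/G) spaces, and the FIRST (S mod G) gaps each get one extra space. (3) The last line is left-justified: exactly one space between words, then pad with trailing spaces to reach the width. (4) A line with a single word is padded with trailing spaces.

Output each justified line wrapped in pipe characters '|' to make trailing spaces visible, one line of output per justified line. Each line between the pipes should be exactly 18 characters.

Answer: |we   two  two  and|
|white stop my they|
|voice      segment|
|number   end  word|
|black an brick    |

Derivation:
Line 1: ['we', 'two', 'two', 'and'] (min_width=14, slack=4)
Line 2: ['white', 'stop', 'my', 'they'] (min_width=18, slack=0)
Line 3: ['voice', 'segment'] (min_width=13, slack=5)
Line 4: ['number', 'end', 'word'] (min_width=15, slack=3)
Line 5: ['black', 'an', 'brick'] (min_width=14, slack=4)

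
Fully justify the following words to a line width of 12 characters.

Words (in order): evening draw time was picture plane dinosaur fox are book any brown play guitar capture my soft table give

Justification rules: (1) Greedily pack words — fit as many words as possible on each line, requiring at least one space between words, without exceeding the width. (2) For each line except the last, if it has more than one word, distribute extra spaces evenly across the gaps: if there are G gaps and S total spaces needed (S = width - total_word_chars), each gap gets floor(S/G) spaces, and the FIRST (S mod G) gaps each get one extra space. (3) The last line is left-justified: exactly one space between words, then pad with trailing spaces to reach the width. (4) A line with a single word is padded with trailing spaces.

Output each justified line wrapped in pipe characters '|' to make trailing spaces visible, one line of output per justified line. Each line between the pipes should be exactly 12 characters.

Answer: |evening draw|
|time     was|
|picture     |
|plane       |
|dinosaur fox|
|are book any|
|brown   play|
|guitar      |
|capture   my|
|soft   table|
|give        |

Derivation:
Line 1: ['evening', 'draw'] (min_width=12, slack=0)
Line 2: ['time', 'was'] (min_width=8, slack=4)
Line 3: ['picture'] (min_width=7, slack=5)
Line 4: ['plane'] (min_width=5, slack=7)
Line 5: ['dinosaur', 'fox'] (min_width=12, slack=0)
Line 6: ['are', 'book', 'any'] (min_width=12, slack=0)
Line 7: ['brown', 'play'] (min_width=10, slack=2)
Line 8: ['guitar'] (min_width=6, slack=6)
Line 9: ['capture', 'my'] (min_width=10, slack=2)
Line 10: ['soft', 'table'] (min_width=10, slack=2)
Line 11: ['give'] (min_width=4, slack=8)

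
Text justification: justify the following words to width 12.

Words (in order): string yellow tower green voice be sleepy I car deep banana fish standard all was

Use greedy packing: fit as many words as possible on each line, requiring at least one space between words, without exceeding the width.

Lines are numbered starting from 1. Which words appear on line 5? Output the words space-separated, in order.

Answer: car deep

Derivation:
Line 1: ['string'] (min_width=6, slack=6)
Line 2: ['yellow', 'tower'] (min_width=12, slack=0)
Line 3: ['green', 'voice'] (min_width=11, slack=1)
Line 4: ['be', 'sleepy', 'I'] (min_width=11, slack=1)
Line 5: ['car', 'deep'] (min_width=8, slack=4)
Line 6: ['banana', 'fish'] (min_width=11, slack=1)
Line 7: ['standard', 'all'] (min_width=12, slack=0)
Line 8: ['was'] (min_width=3, slack=9)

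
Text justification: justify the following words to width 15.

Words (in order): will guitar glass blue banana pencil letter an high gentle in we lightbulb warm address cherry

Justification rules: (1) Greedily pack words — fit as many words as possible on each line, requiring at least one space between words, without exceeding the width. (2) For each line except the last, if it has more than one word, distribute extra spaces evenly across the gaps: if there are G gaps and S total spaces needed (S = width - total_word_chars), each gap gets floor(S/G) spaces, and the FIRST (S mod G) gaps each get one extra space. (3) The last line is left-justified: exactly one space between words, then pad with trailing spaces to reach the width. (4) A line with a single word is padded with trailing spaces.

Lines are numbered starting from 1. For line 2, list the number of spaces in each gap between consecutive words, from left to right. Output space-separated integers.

Answer: 6

Derivation:
Line 1: ['will', 'guitar'] (min_width=11, slack=4)
Line 2: ['glass', 'blue'] (min_width=10, slack=5)
Line 3: ['banana', 'pencil'] (min_width=13, slack=2)
Line 4: ['letter', 'an', 'high'] (min_width=14, slack=1)
Line 5: ['gentle', 'in', 'we'] (min_width=12, slack=3)
Line 6: ['lightbulb', 'warm'] (min_width=14, slack=1)
Line 7: ['address', 'cherry'] (min_width=14, slack=1)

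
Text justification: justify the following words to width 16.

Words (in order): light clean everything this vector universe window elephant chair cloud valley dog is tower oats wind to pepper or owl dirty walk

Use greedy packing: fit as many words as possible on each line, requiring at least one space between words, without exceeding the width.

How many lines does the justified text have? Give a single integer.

Answer: 9

Derivation:
Line 1: ['light', 'clean'] (min_width=11, slack=5)
Line 2: ['everything', 'this'] (min_width=15, slack=1)
Line 3: ['vector', 'universe'] (min_width=15, slack=1)
Line 4: ['window', 'elephant'] (min_width=15, slack=1)
Line 5: ['chair', 'cloud'] (min_width=11, slack=5)
Line 6: ['valley', 'dog', 'is'] (min_width=13, slack=3)
Line 7: ['tower', 'oats', 'wind'] (min_width=15, slack=1)
Line 8: ['to', 'pepper', 'or', 'owl'] (min_width=16, slack=0)
Line 9: ['dirty', 'walk'] (min_width=10, slack=6)
Total lines: 9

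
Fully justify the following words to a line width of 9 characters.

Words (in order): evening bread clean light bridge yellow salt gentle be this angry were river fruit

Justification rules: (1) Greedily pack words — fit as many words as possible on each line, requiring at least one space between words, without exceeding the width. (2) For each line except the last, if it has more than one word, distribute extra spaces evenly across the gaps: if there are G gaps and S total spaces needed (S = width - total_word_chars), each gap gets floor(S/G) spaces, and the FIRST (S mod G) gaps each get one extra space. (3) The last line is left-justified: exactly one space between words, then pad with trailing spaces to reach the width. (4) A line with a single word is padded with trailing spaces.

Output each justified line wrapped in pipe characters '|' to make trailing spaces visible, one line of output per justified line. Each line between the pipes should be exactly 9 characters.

Answer: |evening  |
|bread    |
|clean    |
|light    |
|bridge   |
|yellow   |
|salt     |
|gentle be|
|this     |
|angry    |
|were     |
|river    |
|fruit    |

Derivation:
Line 1: ['evening'] (min_width=7, slack=2)
Line 2: ['bread'] (min_width=5, slack=4)
Line 3: ['clean'] (min_width=5, slack=4)
Line 4: ['light'] (min_width=5, slack=4)
Line 5: ['bridge'] (min_width=6, slack=3)
Line 6: ['yellow'] (min_width=6, slack=3)
Line 7: ['salt'] (min_width=4, slack=5)
Line 8: ['gentle', 'be'] (min_width=9, slack=0)
Line 9: ['this'] (min_width=4, slack=5)
Line 10: ['angry'] (min_width=5, slack=4)
Line 11: ['were'] (min_width=4, slack=5)
Line 12: ['river'] (min_width=5, slack=4)
Line 13: ['fruit'] (min_width=5, slack=4)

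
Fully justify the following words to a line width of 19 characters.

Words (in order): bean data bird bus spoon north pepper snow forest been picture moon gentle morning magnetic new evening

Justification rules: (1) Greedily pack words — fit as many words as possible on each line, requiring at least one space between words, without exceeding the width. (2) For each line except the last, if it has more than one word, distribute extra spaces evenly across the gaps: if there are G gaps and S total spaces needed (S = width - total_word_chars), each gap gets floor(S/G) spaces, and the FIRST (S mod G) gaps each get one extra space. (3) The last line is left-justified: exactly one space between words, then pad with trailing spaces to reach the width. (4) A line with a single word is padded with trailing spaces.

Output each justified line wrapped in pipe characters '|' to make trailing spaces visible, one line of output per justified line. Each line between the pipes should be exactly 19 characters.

Answer: |bean  data bird bus|
|spoon  north pepper|
|snow   forest  been|
|picture moon gentle|
|morning    magnetic|
|new evening        |

Derivation:
Line 1: ['bean', 'data', 'bird', 'bus'] (min_width=18, slack=1)
Line 2: ['spoon', 'north', 'pepper'] (min_width=18, slack=1)
Line 3: ['snow', 'forest', 'been'] (min_width=16, slack=3)
Line 4: ['picture', 'moon', 'gentle'] (min_width=19, slack=0)
Line 5: ['morning', 'magnetic'] (min_width=16, slack=3)
Line 6: ['new', 'evening'] (min_width=11, slack=8)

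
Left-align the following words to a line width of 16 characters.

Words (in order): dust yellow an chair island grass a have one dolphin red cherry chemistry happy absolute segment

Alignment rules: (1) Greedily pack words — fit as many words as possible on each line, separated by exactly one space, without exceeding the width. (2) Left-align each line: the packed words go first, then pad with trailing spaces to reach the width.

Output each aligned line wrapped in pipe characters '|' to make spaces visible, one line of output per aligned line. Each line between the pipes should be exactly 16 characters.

Answer: |dust yellow an  |
|chair island    |
|grass a have one|
|dolphin red     |
|cherry chemistry|
|happy absolute  |
|segment         |

Derivation:
Line 1: ['dust', 'yellow', 'an'] (min_width=14, slack=2)
Line 2: ['chair', 'island'] (min_width=12, slack=4)
Line 3: ['grass', 'a', 'have', 'one'] (min_width=16, slack=0)
Line 4: ['dolphin', 'red'] (min_width=11, slack=5)
Line 5: ['cherry', 'chemistry'] (min_width=16, slack=0)
Line 6: ['happy', 'absolute'] (min_width=14, slack=2)
Line 7: ['segment'] (min_width=7, slack=9)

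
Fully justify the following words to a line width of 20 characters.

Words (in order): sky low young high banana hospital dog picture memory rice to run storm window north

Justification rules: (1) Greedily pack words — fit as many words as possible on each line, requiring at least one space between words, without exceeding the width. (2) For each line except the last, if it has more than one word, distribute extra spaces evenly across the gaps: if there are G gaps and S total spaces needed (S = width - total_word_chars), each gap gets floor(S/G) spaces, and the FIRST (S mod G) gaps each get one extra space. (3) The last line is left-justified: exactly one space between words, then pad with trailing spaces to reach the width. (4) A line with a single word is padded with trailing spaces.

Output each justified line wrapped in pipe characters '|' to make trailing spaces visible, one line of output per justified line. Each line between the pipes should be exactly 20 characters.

Answer: |sky  low  young high|
|banana  hospital dog|
|picture  memory rice|
|to  run storm window|
|north               |

Derivation:
Line 1: ['sky', 'low', 'young', 'high'] (min_width=18, slack=2)
Line 2: ['banana', 'hospital', 'dog'] (min_width=19, slack=1)
Line 3: ['picture', 'memory', 'rice'] (min_width=19, slack=1)
Line 4: ['to', 'run', 'storm', 'window'] (min_width=19, slack=1)
Line 5: ['north'] (min_width=5, slack=15)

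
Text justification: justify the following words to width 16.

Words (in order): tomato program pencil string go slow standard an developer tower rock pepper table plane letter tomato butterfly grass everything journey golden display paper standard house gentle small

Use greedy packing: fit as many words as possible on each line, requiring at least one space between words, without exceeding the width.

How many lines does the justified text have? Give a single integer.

Line 1: ['tomato', 'program'] (min_width=14, slack=2)
Line 2: ['pencil', 'string', 'go'] (min_width=16, slack=0)
Line 3: ['slow', 'standard', 'an'] (min_width=16, slack=0)
Line 4: ['developer', 'tower'] (min_width=15, slack=1)
Line 5: ['rock', 'pepper'] (min_width=11, slack=5)
Line 6: ['table', 'plane'] (min_width=11, slack=5)
Line 7: ['letter', 'tomato'] (min_width=13, slack=3)
Line 8: ['butterfly', 'grass'] (min_width=15, slack=1)
Line 9: ['everything'] (min_width=10, slack=6)
Line 10: ['journey', 'golden'] (min_width=14, slack=2)
Line 11: ['display', 'paper'] (min_width=13, slack=3)
Line 12: ['standard', 'house'] (min_width=14, slack=2)
Line 13: ['gentle', 'small'] (min_width=12, slack=4)
Total lines: 13

Answer: 13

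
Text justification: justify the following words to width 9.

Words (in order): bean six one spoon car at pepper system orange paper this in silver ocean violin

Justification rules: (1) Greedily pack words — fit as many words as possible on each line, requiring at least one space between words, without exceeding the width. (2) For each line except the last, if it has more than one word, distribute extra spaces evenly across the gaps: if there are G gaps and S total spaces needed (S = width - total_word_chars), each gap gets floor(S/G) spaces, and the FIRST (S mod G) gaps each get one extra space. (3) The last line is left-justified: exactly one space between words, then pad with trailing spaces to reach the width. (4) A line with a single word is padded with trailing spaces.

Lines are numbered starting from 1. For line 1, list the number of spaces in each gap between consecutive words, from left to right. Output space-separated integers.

Line 1: ['bean', 'six'] (min_width=8, slack=1)
Line 2: ['one', 'spoon'] (min_width=9, slack=0)
Line 3: ['car', 'at'] (min_width=6, slack=3)
Line 4: ['pepper'] (min_width=6, slack=3)
Line 5: ['system'] (min_width=6, slack=3)
Line 6: ['orange'] (min_width=6, slack=3)
Line 7: ['paper'] (min_width=5, slack=4)
Line 8: ['this', 'in'] (min_width=7, slack=2)
Line 9: ['silver'] (min_width=6, slack=3)
Line 10: ['ocean'] (min_width=5, slack=4)
Line 11: ['violin'] (min_width=6, slack=3)

Answer: 2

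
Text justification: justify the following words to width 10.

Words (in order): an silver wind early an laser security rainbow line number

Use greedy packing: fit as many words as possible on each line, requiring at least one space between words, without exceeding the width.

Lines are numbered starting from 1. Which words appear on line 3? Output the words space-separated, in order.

Line 1: ['an', 'silver'] (min_width=9, slack=1)
Line 2: ['wind', 'early'] (min_width=10, slack=0)
Line 3: ['an', 'laser'] (min_width=8, slack=2)
Line 4: ['security'] (min_width=8, slack=2)
Line 5: ['rainbow'] (min_width=7, slack=3)
Line 6: ['line'] (min_width=4, slack=6)
Line 7: ['number'] (min_width=6, slack=4)

Answer: an laser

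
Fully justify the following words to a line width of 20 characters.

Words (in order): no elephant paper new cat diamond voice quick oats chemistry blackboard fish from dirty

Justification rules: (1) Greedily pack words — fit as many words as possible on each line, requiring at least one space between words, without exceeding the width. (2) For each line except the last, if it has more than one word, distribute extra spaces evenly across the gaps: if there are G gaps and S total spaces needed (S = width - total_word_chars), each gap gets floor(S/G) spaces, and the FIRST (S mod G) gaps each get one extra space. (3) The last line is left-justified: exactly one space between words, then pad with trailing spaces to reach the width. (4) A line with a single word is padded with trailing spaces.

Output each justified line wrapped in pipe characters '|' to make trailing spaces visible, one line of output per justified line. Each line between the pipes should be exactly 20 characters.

Answer: |no   elephant  paper|
|new    cat   diamond|
|voice   quick   oats|
|chemistry blackboard|
|fish from dirty     |

Derivation:
Line 1: ['no', 'elephant', 'paper'] (min_width=17, slack=3)
Line 2: ['new', 'cat', 'diamond'] (min_width=15, slack=5)
Line 3: ['voice', 'quick', 'oats'] (min_width=16, slack=4)
Line 4: ['chemistry', 'blackboard'] (min_width=20, slack=0)
Line 5: ['fish', 'from', 'dirty'] (min_width=15, slack=5)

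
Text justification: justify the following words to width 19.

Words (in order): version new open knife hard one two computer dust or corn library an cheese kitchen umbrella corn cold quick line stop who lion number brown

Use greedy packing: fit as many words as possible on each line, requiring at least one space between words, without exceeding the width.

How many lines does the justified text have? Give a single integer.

Line 1: ['version', 'new', 'open'] (min_width=16, slack=3)
Line 2: ['knife', 'hard', 'one', 'two'] (min_width=18, slack=1)
Line 3: ['computer', 'dust', 'or'] (min_width=16, slack=3)
Line 4: ['corn', 'library', 'an'] (min_width=15, slack=4)
Line 5: ['cheese', 'kitchen'] (min_width=14, slack=5)
Line 6: ['umbrella', 'corn', 'cold'] (min_width=18, slack=1)
Line 7: ['quick', 'line', 'stop', 'who'] (min_width=19, slack=0)
Line 8: ['lion', 'number', 'brown'] (min_width=17, slack=2)
Total lines: 8

Answer: 8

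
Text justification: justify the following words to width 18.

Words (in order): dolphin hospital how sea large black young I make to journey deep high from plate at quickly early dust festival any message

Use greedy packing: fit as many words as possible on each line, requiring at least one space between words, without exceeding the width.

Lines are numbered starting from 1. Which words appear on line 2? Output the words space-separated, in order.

Answer: how sea large

Derivation:
Line 1: ['dolphin', 'hospital'] (min_width=16, slack=2)
Line 2: ['how', 'sea', 'large'] (min_width=13, slack=5)
Line 3: ['black', 'young', 'I', 'make'] (min_width=18, slack=0)
Line 4: ['to', 'journey', 'deep'] (min_width=15, slack=3)
Line 5: ['high', 'from', 'plate', 'at'] (min_width=18, slack=0)
Line 6: ['quickly', 'early', 'dust'] (min_width=18, slack=0)
Line 7: ['festival', 'any'] (min_width=12, slack=6)
Line 8: ['message'] (min_width=7, slack=11)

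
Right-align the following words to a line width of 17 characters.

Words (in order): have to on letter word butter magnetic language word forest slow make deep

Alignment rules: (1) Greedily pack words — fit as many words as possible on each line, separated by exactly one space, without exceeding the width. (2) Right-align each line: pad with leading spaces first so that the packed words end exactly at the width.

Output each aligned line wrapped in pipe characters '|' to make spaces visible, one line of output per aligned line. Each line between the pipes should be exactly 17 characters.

Answer: |have to on letter|
|      word butter|
|magnetic language|
| word forest slow|
|        make deep|

Derivation:
Line 1: ['have', 'to', 'on', 'letter'] (min_width=17, slack=0)
Line 2: ['word', 'butter'] (min_width=11, slack=6)
Line 3: ['magnetic', 'language'] (min_width=17, slack=0)
Line 4: ['word', 'forest', 'slow'] (min_width=16, slack=1)
Line 5: ['make', 'deep'] (min_width=9, slack=8)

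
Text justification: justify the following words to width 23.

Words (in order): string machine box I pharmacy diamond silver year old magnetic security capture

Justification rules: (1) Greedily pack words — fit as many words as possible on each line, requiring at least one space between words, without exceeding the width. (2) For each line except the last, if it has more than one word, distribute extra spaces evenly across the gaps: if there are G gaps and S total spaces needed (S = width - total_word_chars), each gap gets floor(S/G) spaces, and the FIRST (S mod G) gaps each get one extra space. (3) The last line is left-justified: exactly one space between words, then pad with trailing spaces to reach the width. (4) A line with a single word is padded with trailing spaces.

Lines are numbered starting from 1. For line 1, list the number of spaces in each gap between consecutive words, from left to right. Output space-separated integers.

Answer: 2 2 2

Derivation:
Line 1: ['string', 'machine', 'box', 'I'] (min_width=20, slack=3)
Line 2: ['pharmacy', 'diamond', 'silver'] (min_width=23, slack=0)
Line 3: ['year', 'old', 'magnetic'] (min_width=17, slack=6)
Line 4: ['security', 'capture'] (min_width=16, slack=7)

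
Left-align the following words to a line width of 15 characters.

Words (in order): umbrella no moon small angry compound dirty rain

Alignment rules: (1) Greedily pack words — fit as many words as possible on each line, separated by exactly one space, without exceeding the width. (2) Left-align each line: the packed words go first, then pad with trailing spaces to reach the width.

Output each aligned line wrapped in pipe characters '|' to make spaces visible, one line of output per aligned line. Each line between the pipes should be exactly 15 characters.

Line 1: ['umbrella', 'no'] (min_width=11, slack=4)
Line 2: ['moon', 'small'] (min_width=10, slack=5)
Line 3: ['angry', 'compound'] (min_width=14, slack=1)
Line 4: ['dirty', 'rain'] (min_width=10, slack=5)

Answer: |umbrella no    |
|moon small     |
|angry compound |
|dirty rain     |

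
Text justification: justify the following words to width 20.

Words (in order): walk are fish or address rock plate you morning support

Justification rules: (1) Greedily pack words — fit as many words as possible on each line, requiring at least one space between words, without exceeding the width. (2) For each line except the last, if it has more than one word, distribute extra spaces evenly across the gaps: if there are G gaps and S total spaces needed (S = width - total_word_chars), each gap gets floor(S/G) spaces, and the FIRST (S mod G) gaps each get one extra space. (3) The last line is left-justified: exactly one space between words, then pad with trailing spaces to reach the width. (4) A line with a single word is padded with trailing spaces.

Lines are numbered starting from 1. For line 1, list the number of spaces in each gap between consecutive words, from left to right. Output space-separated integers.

Answer: 3 2 2

Derivation:
Line 1: ['walk', 'are', 'fish', 'or'] (min_width=16, slack=4)
Line 2: ['address', 'rock', 'plate'] (min_width=18, slack=2)
Line 3: ['you', 'morning', 'support'] (min_width=19, slack=1)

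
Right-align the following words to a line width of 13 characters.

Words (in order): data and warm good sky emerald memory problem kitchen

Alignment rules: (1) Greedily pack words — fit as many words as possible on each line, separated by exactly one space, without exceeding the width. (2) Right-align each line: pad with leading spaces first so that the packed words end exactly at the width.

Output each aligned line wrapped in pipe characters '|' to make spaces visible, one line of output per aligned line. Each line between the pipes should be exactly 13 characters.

Line 1: ['data', 'and', 'warm'] (min_width=13, slack=0)
Line 2: ['good', 'sky'] (min_width=8, slack=5)
Line 3: ['emerald'] (min_width=7, slack=6)
Line 4: ['memory'] (min_width=6, slack=7)
Line 5: ['problem'] (min_width=7, slack=6)
Line 6: ['kitchen'] (min_width=7, slack=6)

Answer: |data and warm|
|     good sky|
|      emerald|
|       memory|
|      problem|
|      kitchen|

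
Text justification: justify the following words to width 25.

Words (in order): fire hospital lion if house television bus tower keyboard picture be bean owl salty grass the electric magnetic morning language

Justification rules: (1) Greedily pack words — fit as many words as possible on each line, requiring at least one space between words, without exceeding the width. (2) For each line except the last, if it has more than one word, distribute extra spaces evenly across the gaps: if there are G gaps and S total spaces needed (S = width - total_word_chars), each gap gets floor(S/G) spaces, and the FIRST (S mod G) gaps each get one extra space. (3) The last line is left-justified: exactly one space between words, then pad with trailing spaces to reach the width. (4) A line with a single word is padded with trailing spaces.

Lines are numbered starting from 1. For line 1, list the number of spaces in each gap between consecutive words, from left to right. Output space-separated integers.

Line 1: ['fire', 'hospital', 'lion', 'if'] (min_width=21, slack=4)
Line 2: ['house', 'television', 'bus'] (min_width=20, slack=5)
Line 3: ['tower', 'keyboard', 'picture', 'be'] (min_width=25, slack=0)
Line 4: ['bean', 'owl', 'salty', 'grass', 'the'] (min_width=24, slack=1)
Line 5: ['electric', 'magnetic', 'morning'] (min_width=25, slack=0)
Line 6: ['language'] (min_width=8, slack=17)

Answer: 3 2 2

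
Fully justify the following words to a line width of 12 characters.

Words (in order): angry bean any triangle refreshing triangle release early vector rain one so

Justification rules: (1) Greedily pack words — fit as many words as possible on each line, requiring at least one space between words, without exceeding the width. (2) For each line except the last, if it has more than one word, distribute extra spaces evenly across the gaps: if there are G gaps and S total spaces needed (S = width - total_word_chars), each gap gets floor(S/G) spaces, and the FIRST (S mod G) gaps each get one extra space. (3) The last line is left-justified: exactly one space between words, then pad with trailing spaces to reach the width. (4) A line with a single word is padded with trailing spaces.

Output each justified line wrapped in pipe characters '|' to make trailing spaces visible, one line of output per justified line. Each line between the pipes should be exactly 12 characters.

Answer: |angry   bean|
|any triangle|
|refreshing  |
|triangle    |
|release     |
|early vector|
|rain one so |

Derivation:
Line 1: ['angry', 'bean'] (min_width=10, slack=2)
Line 2: ['any', 'triangle'] (min_width=12, slack=0)
Line 3: ['refreshing'] (min_width=10, slack=2)
Line 4: ['triangle'] (min_width=8, slack=4)
Line 5: ['release'] (min_width=7, slack=5)
Line 6: ['early', 'vector'] (min_width=12, slack=0)
Line 7: ['rain', 'one', 'so'] (min_width=11, slack=1)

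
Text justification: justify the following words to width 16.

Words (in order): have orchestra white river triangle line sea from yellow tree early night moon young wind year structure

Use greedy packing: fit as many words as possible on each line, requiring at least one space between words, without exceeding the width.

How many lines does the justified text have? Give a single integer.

Answer: 7

Derivation:
Line 1: ['have', 'orchestra'] (min_width=14, slack=2)
Line 2: ['white', 'river'] (min_width=11, slack=5)
Line 3: ['triangle', 'line'] (min_width=13, slack=3)
Line 4: ['sea', 'from', 'yellow'] (min_width=15, slack=1)
Line 5: ['tree', 'early', 'night'] (min_width=16, slack=0)
Line 6: ['moon', 'young', 'wind'] (min_width=15, slack=1)
Line 7: ['year', 'structure'] (min_width=14, slack=2)
Total lines: 7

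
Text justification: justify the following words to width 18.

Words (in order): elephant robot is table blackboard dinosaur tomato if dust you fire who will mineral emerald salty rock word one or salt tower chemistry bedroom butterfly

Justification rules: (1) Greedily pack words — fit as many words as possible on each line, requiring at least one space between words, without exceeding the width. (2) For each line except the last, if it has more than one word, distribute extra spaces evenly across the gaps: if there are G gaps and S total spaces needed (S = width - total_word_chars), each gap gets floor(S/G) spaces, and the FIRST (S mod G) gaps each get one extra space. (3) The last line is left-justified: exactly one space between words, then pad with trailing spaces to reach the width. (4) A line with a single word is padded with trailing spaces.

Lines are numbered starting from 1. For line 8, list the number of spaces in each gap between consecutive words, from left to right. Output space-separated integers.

Line 1: ['elephant', 'robot', 'is'] (min_width=17, slack=1)
Line 2: ['table', 'blackboard'] (min_width=16, slack=2)
Line 3: ['dinosaur', 'tomato', 'if'] (min_width=18, slack=0)
Line 4: ['dust', 'you', 'fire', 'who'] (min_width=17, slack=1)
Line 5: ['will', 'mineral'] (min_width=12, slack=6)
Line 6: ['emerald', 'salty', 'rock'] (min_width=18, slack=0)
Line 7: ['word', 'one', 'or', 'salt'] (min_width=16, slack=2)
Line 8: ['tower', 'chemistry'] (min_width=15, slack=3)
Line 9: ['bedroom', 'butterfly'] (min_width=17, slack=1)

Answer: 4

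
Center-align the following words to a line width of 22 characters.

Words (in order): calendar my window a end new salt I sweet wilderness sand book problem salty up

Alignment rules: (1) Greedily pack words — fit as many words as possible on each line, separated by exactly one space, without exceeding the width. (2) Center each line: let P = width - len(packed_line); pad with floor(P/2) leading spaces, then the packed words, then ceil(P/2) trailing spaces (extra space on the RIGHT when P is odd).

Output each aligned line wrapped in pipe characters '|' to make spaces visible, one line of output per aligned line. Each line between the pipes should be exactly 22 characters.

Answer: | calendar my window a |
| end new salt I sweet |
| wilderness sand book |
|   problem salty up   |

Derivation:
Line 1: ['calendar', 'my', 'window', 'a'] (min_width=20, slack=2)
Line 2: ['end', 'new', 'salt', 'I', 'sweet'] (min_width=20, slack=2)
Line 3: ['wilderness', 'sand', 'book'] (min_width=20, slack=2)
Line 4: ['problem', 'salty', 'up'] (min_width=16, slack=6)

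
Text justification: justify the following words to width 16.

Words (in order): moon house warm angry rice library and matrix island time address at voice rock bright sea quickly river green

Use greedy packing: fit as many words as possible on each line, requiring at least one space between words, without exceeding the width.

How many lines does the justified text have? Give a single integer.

Line 1: ['moon', 'house', 'warm'] (min_width=15, slack=1)
Line 2: ['angry', 'rice'] (min_width=10, slack=6)
Line 3: ['library', 'and'] (min_width=11, slack=5)
Line 4: ['matrix', 'island'] (min_width=13, slack=3)
Line 5: ['time', 'address', 'at'] (min_width=15, slack=1)
Line 6: ['voice', 'rock'] (min_width=10, slack=6)
Line 7: ['bright', 'sea'] (min_width=10, slack=6)
Line 8: ['quickly', 'river'] (min_width=13, slack=3)
Line 9: ['green'] (min_width=5, slack=11)
Total lines: 9

Answer: 9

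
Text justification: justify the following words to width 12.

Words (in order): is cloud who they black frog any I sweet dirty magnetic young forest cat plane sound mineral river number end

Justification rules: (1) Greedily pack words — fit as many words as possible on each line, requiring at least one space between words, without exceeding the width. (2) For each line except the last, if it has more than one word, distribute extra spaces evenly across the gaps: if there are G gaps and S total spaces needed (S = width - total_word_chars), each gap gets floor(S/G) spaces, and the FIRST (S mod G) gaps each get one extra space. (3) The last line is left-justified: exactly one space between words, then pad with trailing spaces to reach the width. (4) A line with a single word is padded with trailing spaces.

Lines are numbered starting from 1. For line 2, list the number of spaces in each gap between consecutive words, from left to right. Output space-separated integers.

Line 1: ['is', 'cloud', 'who'] (min_width=12, slack=0)
Line 2: ['they', 'black'] (min_width=10, slack=2)
Line 3: ['frog', 'any', 'I'] (min_width=10, slack=2)
Line 4: ['sweet', 'dirty'] (min_width=11, slack=1)
Line 5: ['magnetic'] (min_width=8, slack=4)
Line 6: ['young', 'forest'] (min_width=12, slack=0)
Line 7: ['cat', 'plane'] (min_width=9, slack=3)
Line 8: ['sound'] (min_width=5, slack=7)
Line 9: ['mineral'] (min_width=7, slack=5)
Line 10: ['river', 'number'] (min_width=12, slack=0)
Line 11: ['end'] (min_width=3, slack=9)

Answer: 3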